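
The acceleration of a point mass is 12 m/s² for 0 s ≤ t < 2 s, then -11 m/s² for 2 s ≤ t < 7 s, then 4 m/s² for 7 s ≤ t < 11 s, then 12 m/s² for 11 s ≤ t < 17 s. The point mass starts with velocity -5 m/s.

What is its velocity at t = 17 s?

52 m/s

Δv equals the area under the a-t graph; then v = v₀ + Δv.
0–2 s: 12 × 2 = 24 m/s
2–7 s: -11 × 5 = -55 m/s
7–11 s: 4 × 4 = 16 m/s
11–17 s: 12 × 6 = 72 m/s
Δv = 57 m/s, so v(17) = -5 + (57) = 52 m/s.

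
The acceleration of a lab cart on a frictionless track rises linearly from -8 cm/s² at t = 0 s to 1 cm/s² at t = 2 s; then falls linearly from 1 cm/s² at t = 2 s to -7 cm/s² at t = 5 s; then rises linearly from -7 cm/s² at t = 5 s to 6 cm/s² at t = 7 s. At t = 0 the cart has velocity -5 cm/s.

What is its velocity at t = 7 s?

-22 cm/s

Δv equals the area under the a-t graph; then v = v₀ + Δv.
0–2 s: ½(-8 + 1)(2) = -7 cm/s
2–5 s: ½(1 + -7)(3) = -9 cm/s
5–7 s: ½(-7 + 6)(2) = -1 cm/s
Δv = -17 cm/s, so v(7) = -5 + (-17) = -22 cm/s.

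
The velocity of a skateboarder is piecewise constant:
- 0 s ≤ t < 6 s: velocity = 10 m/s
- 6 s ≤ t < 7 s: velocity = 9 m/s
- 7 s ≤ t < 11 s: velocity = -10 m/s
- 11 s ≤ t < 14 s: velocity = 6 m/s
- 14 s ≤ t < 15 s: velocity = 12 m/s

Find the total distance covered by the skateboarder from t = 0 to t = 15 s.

139 m

Total distance travelled is ∫|v| dt — sum the magnitudes of each area piece.
0–6 s: |10| × 6 = 60 m
6–7 s: |9| × 1 = 9 m
7–11 s: |-10| × 4 = 40 m
11–14 s: |6| × 3 = 18 m
14–15 s: |12| × 1 = 12 m
Total distance = 139 m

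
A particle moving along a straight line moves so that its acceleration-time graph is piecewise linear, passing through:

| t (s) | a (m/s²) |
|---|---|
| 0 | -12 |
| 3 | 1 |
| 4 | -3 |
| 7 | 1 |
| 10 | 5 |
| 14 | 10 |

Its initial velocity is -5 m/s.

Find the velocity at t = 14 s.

13.5 m/s

Δv equals the area under the a-t graph; then v = v₀ + Δv.
0–3 s: ½(-12 + 1)(3) = -16.5 m/s
3–4 s: ½(1 + -3)(1) = -1 m/s
4–7 s: ½(-3 + 1)(3) = -3 m/s
7–10 s: ½(1 + 5)(3) = 9 m/s
10–14 s: ½(5 + 10)(4) = 30 m/s
Δv = 18.5 m/s, so v(14) = -5 + (18.5) = 13.5 m/s.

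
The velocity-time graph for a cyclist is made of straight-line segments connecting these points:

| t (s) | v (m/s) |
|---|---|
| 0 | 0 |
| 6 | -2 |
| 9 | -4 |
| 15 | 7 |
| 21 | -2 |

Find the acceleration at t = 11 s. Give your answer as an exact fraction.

11/6 m/s²

Acceleration is the slope of the v-t graph on 9–15 s: (7 − -4)/(15 − 9) = 11/6 m/s².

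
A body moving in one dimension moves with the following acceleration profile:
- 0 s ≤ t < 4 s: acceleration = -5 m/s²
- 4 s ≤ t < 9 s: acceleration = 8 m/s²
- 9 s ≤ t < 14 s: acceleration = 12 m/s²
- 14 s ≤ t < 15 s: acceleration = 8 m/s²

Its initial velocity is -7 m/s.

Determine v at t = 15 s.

Δv equals the area under the a-t graph; then v = v₀ + Δv.
0–4 s: -5 × 4 = -20 m/s
4–9 s: 8 × 5 = 40 m/s
9–14 s: 12 × 5 = 60 m/s
14–15 s: 8 × 1 = 8 m/s
Δv = 88 m/s, so v(15) = -7 + (88) = 81 m/s.

81 m/s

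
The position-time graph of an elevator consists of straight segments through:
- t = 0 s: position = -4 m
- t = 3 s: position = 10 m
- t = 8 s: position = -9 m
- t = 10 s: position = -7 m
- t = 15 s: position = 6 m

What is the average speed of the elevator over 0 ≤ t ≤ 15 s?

3.2 m/s

Average speed = (total path length)/(elapsed time); on a piecewise-linear x-t graph the path length is Σ|Δx|.
0–3 s: |Δx| = |10 − -4| = 14 m
3–8 s: |Δx| = |-9 − 10| = 19 m
8–10 s: |Δx| = |-7 − -9| = 2 m
10–15 s: |Δx| = |6 − -7| = 13 m
Total path = 48 m; average speed = 48/15 = 3.2 m/s.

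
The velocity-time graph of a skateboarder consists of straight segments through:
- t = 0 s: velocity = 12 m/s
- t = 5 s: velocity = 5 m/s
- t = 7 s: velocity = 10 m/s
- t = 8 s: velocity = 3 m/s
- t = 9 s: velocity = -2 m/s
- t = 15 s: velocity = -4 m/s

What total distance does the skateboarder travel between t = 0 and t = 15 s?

83.3 m

Total distance travelled is ∫|v| dt — sum the magnitudes of each area piece.
0–5 s: |½(12 + 5)(5)| = 42.5 m
5–7 s: |½(5 + 10)(2)| = 15 m
7–8 s: |½(10 + 3)(1)| = 6.5 m
8–9 s: v = 0 at t = 8.6 s; triangle areas 0.9 + 0.4 = 1.3 m
9–15 s: |½(-2 + -4)(6)| = 18 m
Total distance = 83.3 m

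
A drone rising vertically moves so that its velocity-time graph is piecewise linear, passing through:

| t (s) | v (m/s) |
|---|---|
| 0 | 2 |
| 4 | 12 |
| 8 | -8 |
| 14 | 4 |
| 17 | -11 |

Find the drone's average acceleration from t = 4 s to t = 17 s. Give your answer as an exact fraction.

Average acceleration = Δv/Δt = (-11 − 12)/(17 − 4) = -23/13 m/s².

-23/13 m/s²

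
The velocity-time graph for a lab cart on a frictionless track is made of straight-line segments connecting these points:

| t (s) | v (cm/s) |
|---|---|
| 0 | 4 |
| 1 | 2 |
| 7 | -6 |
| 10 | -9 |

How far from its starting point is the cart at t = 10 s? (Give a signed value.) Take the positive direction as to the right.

-31.5 cm

Net displacement equals the area under the velocity-time graph (areas below the axis count negative).
0–1 s: ½(4 + 2)(1) = 3 cm
1–7 s: ½(2 + -6)(6) = -12 cm
7–10 s: ½(-6 + -9)(3) = -22.5 cm
Net displacement = -31.5 cm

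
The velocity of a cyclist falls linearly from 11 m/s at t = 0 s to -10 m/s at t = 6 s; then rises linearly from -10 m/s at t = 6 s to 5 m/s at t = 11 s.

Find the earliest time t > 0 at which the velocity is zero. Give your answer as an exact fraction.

t = 22/7 s

v changes sign on 0–6 s (from 11 to -10); the graph is linear there, so v = 0 at t = 0 + (-11)·(6 − 0)/(-10 − 11) = 22/7 s.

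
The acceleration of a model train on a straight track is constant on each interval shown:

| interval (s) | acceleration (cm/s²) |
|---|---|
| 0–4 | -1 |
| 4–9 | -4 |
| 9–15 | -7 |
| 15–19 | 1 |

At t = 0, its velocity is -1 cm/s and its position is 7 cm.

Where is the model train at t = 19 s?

-616 cm

On each constant-a segment, Δv = aΔt and Δx = v₀Δt + ½aΔt²; chain segment to segment.
0–4 s: v starts -1 cm/s; Δx = -1·4 + ½·-1·4² = -12 cm; v ends -5 cm/s.
4–9 s: v starts -5 cm/s; Δx = -5·5 + ½·-4·5² = -75 cm; v ends -25 cm/s.
9–15 s: v starts -25 cm/s; Δx = -25·6 + ½·-7·6² = -276 cm; v ends -67 cm/s.
15–19 s: v starts -67 cm/s; Δx = -67·4 + ½·1·4² = -260 cm; v ends -63 cm/s.
x(19) = 7 + Σ Δx = -616 cm.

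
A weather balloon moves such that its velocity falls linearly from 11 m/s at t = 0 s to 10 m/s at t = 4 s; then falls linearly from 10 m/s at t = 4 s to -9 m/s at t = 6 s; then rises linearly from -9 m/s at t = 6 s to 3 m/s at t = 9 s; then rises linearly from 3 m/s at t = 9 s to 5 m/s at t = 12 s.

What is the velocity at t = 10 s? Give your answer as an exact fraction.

On 9–12 s the graph is linear from 3 to 5 m/s: v(10) = 3 + (5 − 3)·(10 − 9)/(12 − 9) = 11/3 m/s.

11/3 m/s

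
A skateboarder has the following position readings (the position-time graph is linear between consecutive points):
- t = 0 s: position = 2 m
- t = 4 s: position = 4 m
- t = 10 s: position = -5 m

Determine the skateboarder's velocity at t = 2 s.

Velocity is the slope of the x-t graph on 0–4 s: (4 − 2)/(4 − 0) = 0.5 m/s.

0.5 m/s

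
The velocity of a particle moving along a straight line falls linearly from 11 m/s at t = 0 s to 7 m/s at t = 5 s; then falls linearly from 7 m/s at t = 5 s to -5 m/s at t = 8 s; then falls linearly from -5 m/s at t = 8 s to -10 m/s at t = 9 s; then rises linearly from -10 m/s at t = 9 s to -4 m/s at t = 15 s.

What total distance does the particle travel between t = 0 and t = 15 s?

103.75 m

Distance (not displacement) is the total path length: add the absolute areas under v-t.
0–5 s: |½(11 + 7)(5)| = 45 m
5–8 s: v = 0 at t = 6.75 s; triangle areas 6.125 + 3.125 = 9.25 m
8–9 s: |½(-5 + -10)(1)| = 7.5 m
9–15 s: |½(-10 + -4)(6)| = 42 m
Total distance = 103.75 m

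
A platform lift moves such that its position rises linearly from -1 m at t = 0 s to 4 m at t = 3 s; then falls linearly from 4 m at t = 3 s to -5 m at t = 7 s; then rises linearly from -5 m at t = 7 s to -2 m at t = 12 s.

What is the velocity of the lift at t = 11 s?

Velocity is the slope of the x-t graph on 7–12 s: (-2 − -5)/(12 − 7) = 0.6 m/s.

0.6 m/s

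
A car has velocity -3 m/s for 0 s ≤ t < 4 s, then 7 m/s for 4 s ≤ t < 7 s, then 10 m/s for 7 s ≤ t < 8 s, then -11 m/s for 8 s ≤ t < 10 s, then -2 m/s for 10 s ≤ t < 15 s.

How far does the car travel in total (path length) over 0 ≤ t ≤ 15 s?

Total distance travelled is ∫|v| dt — sum the magnitudes of each area piece.
0–4 s: |-3| × 4 = 12 m
4–7 s: |7| × 3 = 21 m
7–8 s: |10| × 1 = 10 m
8–10 s: |-11| × 2 = 22 m
10–15 s: |-2| × 5 = 10 m
Total distance = 75 m

75 m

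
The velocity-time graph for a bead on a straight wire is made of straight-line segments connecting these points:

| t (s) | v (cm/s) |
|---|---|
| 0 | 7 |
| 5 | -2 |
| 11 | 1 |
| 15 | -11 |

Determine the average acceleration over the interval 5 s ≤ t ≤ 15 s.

-0.9 cm/s²

Average acceleration = Δv/Δt = (-11 − -2)/(15 − 5) = -0.9 cm/s².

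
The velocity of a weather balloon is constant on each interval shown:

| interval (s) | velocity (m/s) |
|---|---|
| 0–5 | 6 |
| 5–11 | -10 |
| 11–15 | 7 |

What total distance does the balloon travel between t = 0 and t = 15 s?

118 m

Distance (not displacement) is the total path length: add the absolute areas under v-t.
0–5 s: |6| × 5 = 30 m
5–11 s: |-10| × 6 = 60 m
11–15 s: |7| × 4 = 28 m
Total distance = 118 m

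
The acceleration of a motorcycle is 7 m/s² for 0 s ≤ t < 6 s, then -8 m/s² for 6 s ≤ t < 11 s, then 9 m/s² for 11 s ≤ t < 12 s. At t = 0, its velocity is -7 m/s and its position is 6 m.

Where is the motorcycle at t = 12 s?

On each constant-a segment, Δv = aΔt and Δx = v₀Δt + ½aΔt²; chain segment to segment.
0–6 s: v starts -7 m/s; Δx = -7·6 + ½·7·6² = 84 m; v ends 35 m/s.
6–11 s: v starts 35 m/s; Δx = 35·5 + ½·-8·5² = 75 m; v ends -5 m/s.
11–12 s: v starts -5 m/s; Δx = -5·1 + ½·9·1² = -0.5 m; v ends 4 m/s.
x(12) = 6 + Σ Δx = 164.5 m.

164.5 m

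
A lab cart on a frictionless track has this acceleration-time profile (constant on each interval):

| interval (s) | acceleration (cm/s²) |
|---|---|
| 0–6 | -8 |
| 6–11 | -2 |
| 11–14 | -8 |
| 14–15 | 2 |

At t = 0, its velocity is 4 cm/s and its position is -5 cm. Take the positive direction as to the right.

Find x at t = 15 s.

On each constant-a segment, Δv = aΔt and Δx = v₀Δt + ½aΔt²; chain segment to segment.
0–6 s: v starts 4 cm/s; Δx = 4·6 + ½·-8·6² = -120 cm; v ends -44 cm/s.
6–11 s: v starts -44 cm/s; Δx = -44·5 + ½·-2·5² = -245 cm; v ends -54 cm/s.
11–14 s: v starts -54 cm/s; Δx = -54·3 + ½·-8·3² = -198 cm; v ends -78 cm/s.
14–15 s: v starts -78 cm/s; Δx = -78·1 + ½·2·1² = -77 cm; v ends -76 cm/s.
x(15) = -5 + Σ Δx = -645 cm.

-645 cm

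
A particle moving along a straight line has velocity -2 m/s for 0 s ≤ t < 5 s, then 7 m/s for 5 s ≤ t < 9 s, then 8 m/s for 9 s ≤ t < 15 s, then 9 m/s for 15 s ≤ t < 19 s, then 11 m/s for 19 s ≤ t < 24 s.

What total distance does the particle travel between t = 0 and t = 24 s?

Total distance travelled is ∫|v| dt — sum the magnitudes of each area piece.
0–5 s: |-2| × 5 = 10 m
5–9 s: |7| × 4 = 28 m
9–15 s: |8| × 6 = 48 m
15–19 s: |9| × 4 = 36 m
19–24 s: |11| × 5 = 55 m
Total distance = 177 m

177 m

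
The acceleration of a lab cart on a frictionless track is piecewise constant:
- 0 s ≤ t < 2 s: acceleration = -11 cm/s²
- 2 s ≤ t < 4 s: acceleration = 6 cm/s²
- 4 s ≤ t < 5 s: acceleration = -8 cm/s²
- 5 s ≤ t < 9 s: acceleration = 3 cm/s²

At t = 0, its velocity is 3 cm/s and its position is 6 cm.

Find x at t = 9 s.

On each constant-a segment, Δv = aΔt and Δx = v₀Δt + ½aΔt²; chain segment to segment.
0–2 s: v starts 3 cm/s; Δx = 3·2 + ½·-11·2² = -16 cm; v ends -19 cm/s.
2–4 s: v starts -19 cm/s; Δx = -19·2 + ½·6·2² = -26 cm; v ends -7 cm/s.
4–5 s: v starts -7 cm/s; Δx = -7·1 + ½·-8·1² = -11 cm; v ends -15 cm/s.
5–9 s: v starts -15 cm/s; Δx = -15·4 + ½·3·4² = -36 cm; v ends -3 cm/s.
x(9) = 6 + Σ Δx = -83 cm.

-83 cm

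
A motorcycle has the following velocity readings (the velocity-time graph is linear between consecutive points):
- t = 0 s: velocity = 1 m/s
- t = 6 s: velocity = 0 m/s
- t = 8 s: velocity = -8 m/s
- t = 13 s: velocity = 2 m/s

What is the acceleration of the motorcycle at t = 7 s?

-4 m/s²

Acceleration is the slope of the v-t graph on 6–8 s: (-8 − 0)/(8 − 6) = -4 m/s².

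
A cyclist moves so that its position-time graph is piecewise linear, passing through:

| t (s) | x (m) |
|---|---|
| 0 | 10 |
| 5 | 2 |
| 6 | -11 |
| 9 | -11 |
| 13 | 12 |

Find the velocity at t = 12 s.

5.75 m/s

Velocity is the slope of the x-t graph on 9–13 s: (12 − -11)/(13 − 9) = 5.75 m/s.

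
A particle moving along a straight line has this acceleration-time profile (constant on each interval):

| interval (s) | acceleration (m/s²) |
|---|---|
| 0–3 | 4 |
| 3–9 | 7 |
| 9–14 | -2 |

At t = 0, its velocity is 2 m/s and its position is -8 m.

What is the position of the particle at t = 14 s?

On each constant-a segment, Δv = aΔt and Δx = v₀Δt + ½aΔt²; chain segment to segment.
0–3 s: v starts 2 m/s; Δx = 2·3 + ½·4·3² = 24 m; v ends 14 m/s.
3–9 s: v starts 14 m/s; Δx = 14·6 + ½·7·6² = 210 m; v ends 56 m/s.
9–14 s: v starts 56 m/s; Δx = 56·5 + ½·-2·5² = 255 m; v ends 46 m/s.
x(14) = -8 + Σ Δx = 481 m.

481 m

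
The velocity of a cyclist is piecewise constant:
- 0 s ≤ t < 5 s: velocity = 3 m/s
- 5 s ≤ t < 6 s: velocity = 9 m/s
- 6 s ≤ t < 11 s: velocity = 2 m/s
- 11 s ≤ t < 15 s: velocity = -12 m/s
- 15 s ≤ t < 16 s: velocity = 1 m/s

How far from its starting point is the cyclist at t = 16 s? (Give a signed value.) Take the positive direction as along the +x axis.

-13 m

Displacement is the signed area under the v-t curve.
0–5 s: 3 × 5 = 15 m
5–6 s: 9 × 1 = 9 m
6–11 s: 2 × 5 = 10 m
11–15 s: -12 × 4 = -48 m
15–16 s: 1 × 1 = 1 m
Net displacement = -13 m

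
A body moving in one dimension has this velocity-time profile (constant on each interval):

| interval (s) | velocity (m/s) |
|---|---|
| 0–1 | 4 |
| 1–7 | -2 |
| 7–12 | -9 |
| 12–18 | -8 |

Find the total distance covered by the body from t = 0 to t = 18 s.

109 m

Total distance travelled is ∫|v| dt — sum the magnitudes of each area piece.
0–1 s: |4| × 1 = 4 m
1–7 s: |-2| × 6 = 12 m
7–12 s: |-9| × 5 = 45 m
12–18 s: |-8| × 6 = 48 m
Total distance = 109 m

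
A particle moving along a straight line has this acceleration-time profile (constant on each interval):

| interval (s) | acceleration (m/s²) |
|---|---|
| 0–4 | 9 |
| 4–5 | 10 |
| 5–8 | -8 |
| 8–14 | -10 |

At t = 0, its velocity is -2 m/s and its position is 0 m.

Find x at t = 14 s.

On each constant-a segment, Δv = aΔt and Δx = v₀Δt + ½aΔt²; chain segment to segment.
0–4 s: v starts -2 m/s; Δx = -2·4 + ½·9·4² = 64 m; v ends 34 m/s.
4–5 s: v starts 34 m/s; Δx = 34·1 + ½·10·1² = 39 m; v ends 44 m/s.
5–8 s: v starts 44 m/s; Δx = 44·3 + ½·-8·3² = 96 m; v ends 20 m/s.
8–14 s: v starts 20 m/s; Δx = 20·6 + ½·-10·6² = -60 m; v ends -40 m/s.
x(14) = 0 + Σ Δx = 139 m.

139 m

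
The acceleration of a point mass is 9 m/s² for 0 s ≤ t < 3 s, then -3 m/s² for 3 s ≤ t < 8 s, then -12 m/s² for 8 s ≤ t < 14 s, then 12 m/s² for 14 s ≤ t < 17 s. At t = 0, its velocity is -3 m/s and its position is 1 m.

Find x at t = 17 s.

-182 m

On each constant-a segment, Δv = aΔt and Δx = v₀Δt + ½aΔt²; chain segment to segment.
0–3 s: v starts -3 m/s; Δx = -3·3 + ½·9·3² = 31.5 m; v ends 24 m/s.
3–8 s: v starts 24 m/s; Δx = 24·5 + ½·-3·5² = 82.5 m; v ends 9 m/s.
8–14 s: v starts 9 m/s; Δx = 9·6 + ½·-12·6² = -162 m; v ends -63 m/s.
14–17 s: v starts -63 m/s; Δx = -63·3 + ½·12·3² = -135 m; v ends -27 m/s.
x(17) = 1 + Σ Δx = -182 m.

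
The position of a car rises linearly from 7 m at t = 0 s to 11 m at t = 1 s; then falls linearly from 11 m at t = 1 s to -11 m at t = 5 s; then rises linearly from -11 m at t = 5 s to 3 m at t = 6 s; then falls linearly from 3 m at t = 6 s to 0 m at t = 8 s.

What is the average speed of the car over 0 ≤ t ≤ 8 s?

5.375 m/s

Average speed = (total path length)/(elapsed time); on a piecewise-linear x-t graph the path length is Σ|Δx|.
0–1 s: |Δx| = |11 − 7| = 4 m
1–5 s: |Δx| = |-11 − 11| = 22 m
5–6 s: |Δx| = |3 − -11| = 14 m
6–8 s: |Δx| = |0 − 3| = 3 m
Total path = 43 m; average speed = 43/8 = 5.375 m/s.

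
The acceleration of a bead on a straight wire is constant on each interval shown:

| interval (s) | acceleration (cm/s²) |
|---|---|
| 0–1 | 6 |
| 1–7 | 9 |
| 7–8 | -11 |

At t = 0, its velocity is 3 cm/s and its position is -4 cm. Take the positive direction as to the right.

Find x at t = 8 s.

On each constant-a segment, Δv = aΔt and Δx = v₀Δt + ½aΔt²; chain segment to segment.
0–1 s: v starts 3 cm/s; Δx = 3·1 + ½·6·1² = 6 cm; v ends 9 cm/s.
1–7 s: v starts 9 cm/s; Δx = 9·6 + ½·9·6² = 216 cm; v ends 63 cm/s.
7–8 s: v starts 63 cm/s; Δx = 63·1 + ½·-11·1² = 57.5 cm; v ends 52 cm/s.
x(8) = -4 + Σ Δx = 275.5 cm.

275.5 cm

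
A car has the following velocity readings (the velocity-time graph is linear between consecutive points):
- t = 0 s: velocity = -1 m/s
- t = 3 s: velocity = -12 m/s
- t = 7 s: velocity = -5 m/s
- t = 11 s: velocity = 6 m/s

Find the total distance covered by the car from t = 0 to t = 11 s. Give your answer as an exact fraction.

1421/22 m

Distance (not displacement) is the total path length: add the absolute areas under v-t.
0–3 s: |½(-1 + -12)(3)| = 19.5 m
3–7 s: |½(-12 + -5)(4)| = 34 m
7–11 s: v = 0 at t = 97/11 s; triangle areas 50/11 + 72/11 = 122/11 m
Total distance = 1421/22 m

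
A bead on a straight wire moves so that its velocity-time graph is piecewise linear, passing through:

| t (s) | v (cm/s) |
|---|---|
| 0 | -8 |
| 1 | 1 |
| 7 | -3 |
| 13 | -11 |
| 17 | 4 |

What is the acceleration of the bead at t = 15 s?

3.75 cm/s²

Acceleration is the slope of the v-t graph on 13–17 s: (4 − -11)/(17 − 13) = 3.75 cm/s².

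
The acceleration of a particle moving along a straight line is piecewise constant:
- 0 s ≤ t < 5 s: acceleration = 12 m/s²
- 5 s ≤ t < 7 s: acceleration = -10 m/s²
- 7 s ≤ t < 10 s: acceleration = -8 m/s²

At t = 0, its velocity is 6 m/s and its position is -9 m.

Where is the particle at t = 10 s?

On each constant-a segment, Δv = aΔt and Δx = v₀Δt + ½aΔt²; chain segment to segment.
0–5 s: v starts 6 m/s; Δx = 6·5 + ½·12·5² = 180 m; v ends 66 m/s.
5–7 s: v starts 66 m/s; Δx = 66·2 + ½·-10·2² = 112 m; v ends 46 m/s.
7–10 s: v starts 46 m/s; Δx = 46·3 + ½·-8·3² = 102 m; v ends 22 m/s.
x(10) = -9 + Σ Δx = 385 m.

385 m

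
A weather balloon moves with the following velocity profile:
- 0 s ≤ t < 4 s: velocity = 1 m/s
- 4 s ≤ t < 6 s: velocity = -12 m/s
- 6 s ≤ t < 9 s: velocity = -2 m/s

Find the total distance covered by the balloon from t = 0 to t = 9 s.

Distance (not displacement) is the total path length: add the absolute areas under v-t.
0–4 s: |1| × 4 = 4 m
4–6 s: |-12| × 2 = 24 m
6–9 s: |-2| × 3 = 6 m
Total distance = 34 m

34 m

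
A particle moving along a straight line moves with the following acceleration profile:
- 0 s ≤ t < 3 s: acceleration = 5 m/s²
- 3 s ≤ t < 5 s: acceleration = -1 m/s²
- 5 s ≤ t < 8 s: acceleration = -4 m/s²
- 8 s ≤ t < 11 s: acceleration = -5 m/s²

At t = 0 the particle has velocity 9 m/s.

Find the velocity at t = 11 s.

-5 m/s

Δv equals the area under the a-t graph; then v = v₀ + Δv.
0–3 s: 5 × 3 = 15 m/s
3–5 s: -1 × 2 = -2 m/s
5–8 s: -4 × 3 = -12 m/s
8–11 s: -5 × 3 = -15 m/s
Δv = -14 m/s, so v(11) = 9 + (-14) = -5 m/s.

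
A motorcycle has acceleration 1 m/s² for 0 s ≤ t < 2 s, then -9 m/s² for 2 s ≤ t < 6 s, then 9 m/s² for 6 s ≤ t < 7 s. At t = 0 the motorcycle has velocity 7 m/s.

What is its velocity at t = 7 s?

Δv equals the area under the a-t graph; then v = v₀ + Δv.
0–2 s: 1 × 2 = 2 m/s
2–6 s: -9 × 4 = -36 m/s
6–7 s: 9 × 1 = 9 m/s
Δv = -25 m/s, so v(7) = 7 + (-25) = -18 m/s.

-18 m/s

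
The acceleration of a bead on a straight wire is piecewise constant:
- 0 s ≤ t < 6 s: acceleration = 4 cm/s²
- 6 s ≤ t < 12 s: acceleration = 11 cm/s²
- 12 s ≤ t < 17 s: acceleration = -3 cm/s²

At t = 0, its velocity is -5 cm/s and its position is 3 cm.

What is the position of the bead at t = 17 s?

744.5 cm

On each constant-a segment, Δv = aΔt and Δx = v₀Δt + ½aΔt²; chain segment to segment.
0–6 s: v starts -5 cm/s; Δx = -5·6 + ½·4·6² = 42 cm; v ends 19 cm/s.
6–12 s: v starts 19 cm/s; Δx = 19·6 + ½·11·6² = 312 cm; v ends 85 cm/s.
12–17 s: v starts 85 cm/s; Δx = 85·5 + ½·-3·5² = 387.5 cm; v ends 70 cm/s.
x(17) = 3 + Σ Δx = 744.5 cm.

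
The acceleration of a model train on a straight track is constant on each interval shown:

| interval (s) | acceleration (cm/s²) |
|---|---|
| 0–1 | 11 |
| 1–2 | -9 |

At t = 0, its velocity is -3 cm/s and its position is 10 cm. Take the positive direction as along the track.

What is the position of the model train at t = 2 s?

16 cm

On each constant-a segment, Δv = aΔt and Δx = v₀Δt + ½aΔt²; chain segment to segment.
0–1 s: v starts -3 cm/s; Δx = -3·1 + ½·11·1² = 2.5 cm; v ends 8 cm/s.
1–2 s: v starts 8 cm/s; Δx = 8·1 + ½·-9·1² = 3.5 cm; v ends -1 cm/s.
x(2) = 10 + Σ Δx = 16 cm.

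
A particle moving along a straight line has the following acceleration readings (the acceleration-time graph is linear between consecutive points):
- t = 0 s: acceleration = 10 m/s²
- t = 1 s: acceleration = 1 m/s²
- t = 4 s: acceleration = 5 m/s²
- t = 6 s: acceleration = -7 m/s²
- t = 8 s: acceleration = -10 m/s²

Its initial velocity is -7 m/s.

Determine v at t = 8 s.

-11.5 m/s

Δv equals the area under the a-t graph; then v = v₀ + Δv.
0–1 s: ½(10 + 1)(1) = 5.5 m/s
1–4 s: ½(1 + 5)(3) = 9 m/s
4–6 s: ½(5 + -7)(2) = -2 m/s
6–8 s: ½(-7 + -10)(2) = -17 m/s
Δv = -4.5 m/s, so v(8) = -7 + (-4.5) = -11.5 m/s.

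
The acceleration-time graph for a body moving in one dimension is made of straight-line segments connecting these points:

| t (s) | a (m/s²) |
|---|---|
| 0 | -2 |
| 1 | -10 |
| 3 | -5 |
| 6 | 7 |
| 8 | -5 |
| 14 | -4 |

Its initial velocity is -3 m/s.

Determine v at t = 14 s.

Δv equals the area under the a-t graph; then v = v₀ + Δv.
0–1 s: ½(-2 + -10)(1) = -6 m/s
1–3 s: ½(-10 + -5)(2) = -15 m/s
3–6 s: ½(-5 + 7)(3) = 3 m/s
6–8 s: ½(7 + -5)(2) = 2 m/s
8–14 s: ½(-5 + -4)(6) = -27 m/s
Δv = -43 m/s, so v(14) = -3 + (-43) = -46 m/s.

-46 m/s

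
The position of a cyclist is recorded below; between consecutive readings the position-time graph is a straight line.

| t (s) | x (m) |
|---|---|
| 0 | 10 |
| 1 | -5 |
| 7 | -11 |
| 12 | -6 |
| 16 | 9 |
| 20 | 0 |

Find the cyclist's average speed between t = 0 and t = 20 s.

Average speed = (total path length)/(elapsed time); on a piecewise-linear x-t graph the path length is Σ|Δx|.
0–1 s: |Δx| = |-5 − 10| = 15 m
1–7 s: |Δx| = |-11 − -5| = 6 m
7–12 s: |Δx| = |-6 − -11| = 5 m
12–16 s: |Δx| = |9 − -6| = 15 m
16–20 s: |Δx| = |0 − 9| = 9 m
Total path = 50 m; average speed = 50/20 = 2.5 m/s.

2.5 m/s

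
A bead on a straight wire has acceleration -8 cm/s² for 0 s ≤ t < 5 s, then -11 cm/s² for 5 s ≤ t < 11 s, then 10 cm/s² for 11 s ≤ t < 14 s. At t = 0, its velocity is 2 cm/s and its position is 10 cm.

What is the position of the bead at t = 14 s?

-773 cm

On each constant-a segment, Δv = aΔt and Δx = v₀Δt + ½aΔt²; chain segment to segment.
0–5 s: v starts 2 cm/s; Δx = 2·5 + ½·-8·5² = -90 cm; v ends -38 cm/s.
5–11 s: v starts -38 cm/s; Δx = -38·6 + ½·-11·6² = -426 cm; v ends -104 cm/s.
11–14 s: v starts -104 cm/s; Δx = -104·3 + ½·10·3² = -267 cm; v ends -74 cm/s.
x(14) = 10 + Σ Δx = -773 cm.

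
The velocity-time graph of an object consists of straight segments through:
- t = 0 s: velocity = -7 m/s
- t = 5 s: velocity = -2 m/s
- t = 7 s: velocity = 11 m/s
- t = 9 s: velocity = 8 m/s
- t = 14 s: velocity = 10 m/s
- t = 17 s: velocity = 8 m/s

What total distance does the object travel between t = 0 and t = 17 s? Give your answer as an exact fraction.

Distance (not displacement) is the total path length: add the absolute areas under v-t.
0–5 s: |½(-7 + -2)(5)| = 22.5 m
5–7 s: v = 0 at t = 69/13 s; triangle areas 4/13 + 121/13 = 125/13 m
7–9 s: |½(11 + 8)(2)| = 19 m
9–14 s: |½(8 + 10)(5)| = 45 m
14–17 s: |½(10 + 8)(3)| = 27 m
Total distance = 3201/26 m

3201/26 m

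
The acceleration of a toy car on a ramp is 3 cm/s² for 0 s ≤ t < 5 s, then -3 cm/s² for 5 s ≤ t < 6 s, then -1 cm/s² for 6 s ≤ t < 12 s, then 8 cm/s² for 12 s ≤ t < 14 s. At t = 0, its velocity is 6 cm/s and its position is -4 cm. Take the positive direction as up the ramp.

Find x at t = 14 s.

213 cm

On each constant-a segment, Δv = aΔt and Δx = v₀Δt + ½aΔt²; chain segment to segment.
0–5 s: v starts 6 cm/s; Δx = 6·5 + ½·3·5² = 67.5 cm; v ends 21 cm/s.
5–6 s: v starts 21 cm/s; Δx = 21·1 + ½·-3·1² = 19.5 cm; v ends 18 cm/s.
6–12 s: v starts 18 cm/s; Δx = 18·6 + ½·-1·6² = 90 cm; v ends 12 cm/s.
12–14 s: v starts 12 cm/s; Δx = 12·2 + ½·8·2² = 40 cm; v ends 28 cm/s.
x(14) = -4 + Σ Δx = 213 cm.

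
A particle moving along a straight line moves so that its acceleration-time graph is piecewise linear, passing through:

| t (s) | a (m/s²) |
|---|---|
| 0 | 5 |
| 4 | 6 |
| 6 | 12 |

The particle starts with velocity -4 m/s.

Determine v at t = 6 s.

Δv equals the area under the a-t graph; then v = v₀ + Δv.
0–4 s: ½(5 + 6)(4) = 22 m/s
4–6 s: ½(6 + 12)(2) = 18 m/s
Δv = 40 m/s, so v(6) = -4 + (40) = 36 m/s.

36 m/s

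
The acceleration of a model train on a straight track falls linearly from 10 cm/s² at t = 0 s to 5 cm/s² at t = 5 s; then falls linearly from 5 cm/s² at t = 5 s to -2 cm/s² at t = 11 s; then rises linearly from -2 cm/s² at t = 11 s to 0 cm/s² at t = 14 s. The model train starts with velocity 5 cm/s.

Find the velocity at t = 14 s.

48.5 cm/s

Δv equals the area under the a-t graph; then v = v₀ + Δv.
0–5 s: ½(10 + 5)(5) = 37.5 cm/s
5–11 s: ½(5 + -2)(6) = 9 cm/s
11–14 s: ½(-2 + 0)(3) = -3 cm/s
Δv = 43.5 cm/s, so v(14) = 5 + (43.5) = 48.5 cm/s.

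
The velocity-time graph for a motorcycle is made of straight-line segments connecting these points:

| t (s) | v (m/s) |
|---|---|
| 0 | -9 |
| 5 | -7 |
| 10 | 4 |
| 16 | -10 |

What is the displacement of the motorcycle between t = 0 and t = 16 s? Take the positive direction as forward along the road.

-65.5 m

Displacement is the signed area under the v-t curve.
0–5 s: ½(-9 + -7)(5) = -40 m
5–10 s: ½(-7 + 4)(5) = -7.5 m
10–16 s: ½(4 + -10)(6) = -18 m
Net displacement = -65.5 m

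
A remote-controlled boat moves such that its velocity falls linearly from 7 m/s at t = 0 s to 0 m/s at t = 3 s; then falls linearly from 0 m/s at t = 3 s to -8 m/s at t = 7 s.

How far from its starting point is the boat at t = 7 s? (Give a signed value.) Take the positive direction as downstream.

-5.5 m

Net displacement equals the area under the velocity-time graph (areas below the axis count negative).
0–3 s: ½(7 + 0)(3) = 10.5 m
3–7 s: ½(0 + -8)(4) = -16 m
Net displacement = -5.5 m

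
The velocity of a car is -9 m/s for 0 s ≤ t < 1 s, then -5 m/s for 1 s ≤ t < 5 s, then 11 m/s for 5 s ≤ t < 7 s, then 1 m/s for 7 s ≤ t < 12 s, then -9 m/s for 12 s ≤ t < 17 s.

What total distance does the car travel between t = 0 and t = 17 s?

101 m

Distance (not displacement) is the total path length: add the absolute areas under v-t.
0–1 s: |-9| × 1 = 9 m
1–5 s: |-5| × 4 = 20 m
5–7 s: |11| × 2 = 22 m
7–12 s: |1| × 5 = 5 m
12–17 s: |-9| × 5 = 45 m
Total distance = 101 m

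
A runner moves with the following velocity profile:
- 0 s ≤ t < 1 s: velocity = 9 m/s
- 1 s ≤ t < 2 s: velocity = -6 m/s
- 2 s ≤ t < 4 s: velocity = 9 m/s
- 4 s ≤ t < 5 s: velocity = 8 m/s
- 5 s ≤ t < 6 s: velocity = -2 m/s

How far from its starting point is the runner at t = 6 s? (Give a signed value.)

27 m

Net displacement equals the area under the velocity-time graph (areas below the axis count negative).
0–1 s: 9 × 1 = 9 m
1–2 s: -6 × 1 = -6 m
2–4 s: 9 × 2 = 18 m
4–5 s: 8 × 1 = 8 m
5–6 s: -2 × 1 = -2 m
Net displacement = 27 m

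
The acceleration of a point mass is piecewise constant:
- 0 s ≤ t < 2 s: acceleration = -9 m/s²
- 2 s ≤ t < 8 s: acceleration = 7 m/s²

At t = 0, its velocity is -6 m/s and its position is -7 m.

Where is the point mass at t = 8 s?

On each constant-a segment, Δv = aΔt and Δx = v₀Δt + ½aΔt²; chain segment to segment.
0–2 s: v starts -6 m/s; Δx = -6·2 + ½·-9·2² = -30 m; v ends -24 m/s.
2–8 s: v starts -24 m/s; Δx = -24·6 + ½·7·6² = -18 m; v ends 18 m/s.
x(8) = -7 + Σ Δx = -55 m.

-55 m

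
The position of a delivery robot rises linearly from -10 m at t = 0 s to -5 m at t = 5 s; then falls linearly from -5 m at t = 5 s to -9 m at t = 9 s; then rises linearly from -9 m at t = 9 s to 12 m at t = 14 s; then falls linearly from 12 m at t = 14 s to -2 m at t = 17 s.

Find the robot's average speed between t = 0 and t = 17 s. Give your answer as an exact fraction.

44/17 m/s

Average speed = (total path length)/(elapsed time); on a piecewise-linear x-t graph the path length is Σ|Δx|.
0–5 s: |Δx| = |-5 − -10| = 5 m
5–9 s: |Δx| = |-9 − -5| = 4 m
9–14 s: |Δx| = |12 − -9| = 21 m
14–17 s: |Δx| = |-2 − 12| = 14 m
Total path = 44 m; average speed = 44/17 = 44/17 m/s.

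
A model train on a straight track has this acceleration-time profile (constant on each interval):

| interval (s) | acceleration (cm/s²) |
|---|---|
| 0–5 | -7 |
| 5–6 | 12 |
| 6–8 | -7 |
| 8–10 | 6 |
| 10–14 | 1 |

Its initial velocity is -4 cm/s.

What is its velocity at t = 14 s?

-25 cm/s

Δv equals the area under the a-t graph; then v = v₀ + Δv.
0–5 s: -7 × 5 = -35 cm/s
5–6 s: 12 × 1 = 12 cm/s
6–8 s: -7 × 2 = -14 cm/s
8–10 s: 6 × 2 = 12 cm/s
10–14 s: 1 × 4 = 4 cm/s
Δv = -21 cm/s, so v(14) = -4 + (-21) = -25 cm/s.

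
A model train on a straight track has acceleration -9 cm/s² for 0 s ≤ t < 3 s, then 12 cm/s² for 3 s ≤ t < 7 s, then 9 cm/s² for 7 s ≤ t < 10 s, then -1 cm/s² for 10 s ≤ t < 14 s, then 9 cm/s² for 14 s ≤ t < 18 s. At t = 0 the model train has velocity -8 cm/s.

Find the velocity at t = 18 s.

72 cm/s

Δv equals the area under the a-t graph; then v = v₀ + Δv.
0–3 s: -9 × 3 = -27 cm/s
3–7 s: 12 × 4 = 48 cm/s
7–10 s: 9 × 3 = 27 cm/s
10–14 s: -1 × 4 = -4 cm/s
14–18 s: 9 × 4 = 36 cm/s
Δv = 80 cm/s, so v(18) = -8 + (80) = 72 cm/s.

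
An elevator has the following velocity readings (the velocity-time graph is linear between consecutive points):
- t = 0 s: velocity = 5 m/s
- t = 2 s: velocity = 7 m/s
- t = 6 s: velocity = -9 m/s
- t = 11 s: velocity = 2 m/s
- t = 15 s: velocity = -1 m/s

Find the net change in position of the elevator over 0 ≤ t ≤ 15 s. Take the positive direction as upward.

-7.5 m

Net displacement equals the area under the velocity-time graph (areas below the axis count negative).
0–2 s: ½(5 + 7)(2) = 12 m
2–6 s: ½(7 + -9)(4) = -4 m
6–11 s: ½(-9 + 2)(5) = -17.5 m
11–15 s: ½(2 + -1)(4) = 2 m
Net displacement = -7.5 m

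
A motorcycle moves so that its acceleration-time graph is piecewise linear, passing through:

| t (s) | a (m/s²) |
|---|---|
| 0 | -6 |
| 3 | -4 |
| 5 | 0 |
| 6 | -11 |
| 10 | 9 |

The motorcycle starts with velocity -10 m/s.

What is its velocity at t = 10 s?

-38.5 m/s

Δv equals the area under the a-t graph; then v = v₀ + Δv.
0–3 s: ½(-6 + -4)(3) = -15 m/s
3–5 s: ½(-4 + 0)(2) = -4 m/s
5–6 s: ½(0 + -11)(1) = -5.5 m/s
6–10 s: ½(-11 + 9)(4) = -4 m/s
Δv = -28.5 m/s, so v(10) = -10 + (-28.5) = -38.5 m/s.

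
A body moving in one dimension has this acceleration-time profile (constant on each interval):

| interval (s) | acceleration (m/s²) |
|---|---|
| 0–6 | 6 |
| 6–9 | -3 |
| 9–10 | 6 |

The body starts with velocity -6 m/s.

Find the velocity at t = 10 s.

27 m/s

Δv equals the area under the a-t graph; then v = v₀ + Δv.
0–6 s: 6 × 6 = 36 m/s
6–9 s: -3 × 3 = -9 m/s
9–10 s: 6 × 1 = 6 m/s
Δv = 33 m/s, so v(10) = -6 + (33) = 27 m/s.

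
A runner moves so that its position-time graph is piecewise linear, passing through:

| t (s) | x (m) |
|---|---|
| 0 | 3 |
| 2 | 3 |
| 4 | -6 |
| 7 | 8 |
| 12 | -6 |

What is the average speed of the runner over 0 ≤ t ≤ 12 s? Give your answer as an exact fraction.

Average speed = (total path length)/(elapsed time); on a piecewise-linear x-t graph the path length is Σ|Δx|.
0–2 s: |Δx| = |3 − 3| = 0 m
2–4 s: |Δx| = |-6 − 3| = 9 m
4–7 s: |Δx| = |8 − -6| = 14 m
7–12 s: |Δx| = |-6 − 8| = 14 m
Total path = 37 m; average speed = 37/12 = 37/12 m/s.

37/12 m/s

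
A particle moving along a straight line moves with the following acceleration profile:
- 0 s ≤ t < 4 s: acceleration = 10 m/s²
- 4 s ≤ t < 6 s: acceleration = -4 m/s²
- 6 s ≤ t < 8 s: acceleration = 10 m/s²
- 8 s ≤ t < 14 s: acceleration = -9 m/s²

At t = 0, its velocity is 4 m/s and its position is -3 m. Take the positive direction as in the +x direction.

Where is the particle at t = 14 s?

On each constant-a segment, Δv = aΔt and Δx = v₀Δt + ½aΔt²; chain segment to segment.
0–4 s: v starts 4 m/s; Δx = 4·4 + ½·10·4² = 96 m; v ends 44 m/s.
4–6 s: v starts 44 m/s; Δx = 44·2 + ½·-4·2² = 80 m; v ends 36 m/s.
6–8 s: v starts 36 m/s; Δx = 36·2 + ½·10·2² = 92 m; v ends 56 m/s.
8–14 s: v starts 56 m/s; Δx = 56·6 + ½·-9·6² = 174 m; v ends 2 m/s.
x(14) = -3 + Σ Δx = 439 m.

439 m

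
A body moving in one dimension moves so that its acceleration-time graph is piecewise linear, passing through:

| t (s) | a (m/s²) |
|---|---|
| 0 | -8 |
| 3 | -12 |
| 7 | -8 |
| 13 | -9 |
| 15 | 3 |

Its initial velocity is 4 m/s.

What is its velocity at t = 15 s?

Δv equals the area under the a-t graph; then v = v₀ + Δv.
0–3 s: ½(-8 + -12)(3) = -30 m/s
3–7 s: ½(-12 + -8)(4) = -40 m/s
7–13 s: ½(-8 + -9)(6) = -51 m/s
13–15 s: ½(-9 + 3)(2) = -6 m/s
Δv = -127 m/s, so v(15) = 4 + (-127) = -123 m/s.

-123 m/s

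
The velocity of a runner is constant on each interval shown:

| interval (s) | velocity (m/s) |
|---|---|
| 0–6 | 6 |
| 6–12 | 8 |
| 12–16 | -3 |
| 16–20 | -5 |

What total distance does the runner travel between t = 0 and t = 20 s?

Total distance travelled is ∫|v| dt — sum the magnitudes of each area piece.
0–6 s: |6| × 6 = 36 m
6–12 s: |8| × 6 = 48 m
12–16 s: |-3| × 4 = 12 m
16–20 s: |-5| × 4 = 20 m
Total distance = 116 m

116 m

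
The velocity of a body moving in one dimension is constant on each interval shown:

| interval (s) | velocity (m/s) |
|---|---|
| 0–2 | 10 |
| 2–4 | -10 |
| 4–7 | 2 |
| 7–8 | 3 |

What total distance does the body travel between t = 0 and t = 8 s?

Total distance travelled is ∫|v| dt — sum the magnitudes of each area piece.
0–2 s: |10| × 2 = 20 m
2–4 s: |-10| × 2 = 20 m
4–7 s: |2| × 3 = 6 m
7–8 s: |3| × 1 = 3 m
Total distance = 49 m

49 m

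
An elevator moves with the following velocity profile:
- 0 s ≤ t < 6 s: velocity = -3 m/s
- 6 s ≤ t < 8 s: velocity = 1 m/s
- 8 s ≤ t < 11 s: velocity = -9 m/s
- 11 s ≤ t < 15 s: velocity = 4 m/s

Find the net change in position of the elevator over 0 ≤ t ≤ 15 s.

Net displacement equals the area under the velocity-time graph (areas below the axis count negative).
0–6 s: -3 × 6 = -18 m
6–8 s: 1 × 2 = 2 m
8–11 s: -9 × 3 = -27 m
11–15 s: 4 × 4 = 16 m
Net displacement = -27 m

-27 m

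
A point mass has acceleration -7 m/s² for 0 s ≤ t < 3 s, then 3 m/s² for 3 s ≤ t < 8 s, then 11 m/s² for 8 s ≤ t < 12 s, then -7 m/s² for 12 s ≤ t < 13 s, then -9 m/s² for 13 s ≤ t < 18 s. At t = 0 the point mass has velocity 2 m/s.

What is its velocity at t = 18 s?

-12 m/s

Δv equals the area under the a-t graph; then v = v₀ + Δv.
0–3 s: -7 × 3 = -21 m/s
3–8 s: 3 × 5 = 15 m/s
8–12 s: 11 × 4 = 44 m/s
12–13 s: -7 × 1 = -7 m/s
13–18 s: -9 × 5 = -45 m/s
Δv = -14 m/s, so v(18) = 2 + (-14) = -12 m/s.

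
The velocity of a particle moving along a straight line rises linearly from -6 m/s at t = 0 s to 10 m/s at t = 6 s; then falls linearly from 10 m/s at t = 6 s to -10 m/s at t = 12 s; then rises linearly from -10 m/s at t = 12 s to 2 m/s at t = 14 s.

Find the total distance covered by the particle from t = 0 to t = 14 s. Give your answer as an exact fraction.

Total distance travelled is ∫|v| dt — sum the magnitudes of each area piece.
0–6 s: v = 0 at t = 2.25 s; triangle areas 6.75 + 18.75 = 25.5 m
6–12 s: v = 0 at t = 9 s; triangle areas 15 + 15 = 30 m
12–14 s: v = 0 at t = 41/3 s; triangle areas 25/3 + 1/3 = 26/3 m
Total distance = 385/6 m

385/6 m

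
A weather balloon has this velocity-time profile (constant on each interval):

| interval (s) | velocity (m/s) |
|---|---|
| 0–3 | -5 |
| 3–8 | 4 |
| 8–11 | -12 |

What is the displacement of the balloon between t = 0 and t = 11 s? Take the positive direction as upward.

Net displacement equals the area under the velocity-time graph (areas below the axis count negative).
0–3 s: -5 × 3 = -15 m
3–8 s: 4 × 5 = 20 m
8–11 s: -12 × 3 = -36 m
Net displacement = -31 m

-31 m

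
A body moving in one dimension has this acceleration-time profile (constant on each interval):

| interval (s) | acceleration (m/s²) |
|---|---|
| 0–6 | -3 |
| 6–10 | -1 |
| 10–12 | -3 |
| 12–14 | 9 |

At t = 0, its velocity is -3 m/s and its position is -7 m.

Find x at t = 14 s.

On each constant-a segment, Δv = aΔt and Δx = v₀Δt + ½aΔt²; chain segment to segment.
0–6 s: v starts -3 m/s; Δx = -3·6 + ½·-3·6² = -72 m; v ends -21 m/s.
6–10 s: v starts -21 m/s; Δx = -21·4 + ½·-1·4² = -92 m; v ends -25 m/s.
10–12 s: v starts -25 m/s; Δx = -25·2 + ½·-3·2² = -56 m; v ends -31 m/s.
12–14 s: v starts -31 m/s; Δx = -31·2 + ½·9·2² = -44 m; v ends -13 m/s.
x(14) = -7 + Σ Δx = -271 m.

-271 m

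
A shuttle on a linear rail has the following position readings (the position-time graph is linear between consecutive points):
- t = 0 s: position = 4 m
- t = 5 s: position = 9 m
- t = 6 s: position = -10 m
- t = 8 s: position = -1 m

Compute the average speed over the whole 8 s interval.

Average speed = (total path length)/(elapsed time); on a piecewise-linear x-t graph the path length is Σ|Δx|.
0–5 s: |Δx| = |9 − 4| = 5 m
5–6 s: |Δx| = |-10 − 9| = 19 m
6–8 s: |Δx| = |-1 − -10| = 9 m
Total path = 33 m; average speed = 33/8 = 4.125 m/s.

4.125 m/s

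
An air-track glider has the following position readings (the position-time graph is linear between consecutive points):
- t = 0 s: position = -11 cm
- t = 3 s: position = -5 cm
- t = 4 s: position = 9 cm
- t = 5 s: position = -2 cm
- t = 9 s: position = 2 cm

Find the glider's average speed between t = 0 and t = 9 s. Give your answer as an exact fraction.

Average speed = (total path length)/(elapsed time); on a piecewise-linear x-t graph the path length is Σ|Δx|.
0–3 s: |Δx| = |-5 − -11| = 6 cm
3–4 s: |Δx| = |9 − -5| = 14 cm
4–5 s: |Δx| = |-2 − 9| = 11 cm
5–9 s: |Δx| = |2 − -2| = 4 cm
Total path = 35 cm; average speed = 35/9 = 35/9 cm/s.

35/9 cm/s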